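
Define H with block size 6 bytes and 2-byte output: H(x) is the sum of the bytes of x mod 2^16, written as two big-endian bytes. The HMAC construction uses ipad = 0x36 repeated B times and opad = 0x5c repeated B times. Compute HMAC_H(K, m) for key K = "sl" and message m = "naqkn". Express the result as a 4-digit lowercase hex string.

0262

Key "sl" = 73 6c is 2 bytes ≤ B = 6; zero-pad to 6 bytes: K' = 73 6c 00 00 00 00.
K' ⊕ ipad = 45 5a 36 36 36 36.  K' ⊕ opad = 2f 30 5c 5c 5c 5c.
Inner input = (K'⊕ipad) ∥ m = 45 5a 36 36 36 36 ∥ 6e 61 71 6b 6e.
Inner hash: sum = 69+90+54+54+54+54+110+97+113+107+110 = 912 → 03 90.
Outer input = (K'⊕opad) ∥ inner = 2f 30 5c 5c 5c 5c ∥ 03 90.
Outer hash (tag): sum = 47+48+92+92+92+92+3+144 = 610 → 02 62.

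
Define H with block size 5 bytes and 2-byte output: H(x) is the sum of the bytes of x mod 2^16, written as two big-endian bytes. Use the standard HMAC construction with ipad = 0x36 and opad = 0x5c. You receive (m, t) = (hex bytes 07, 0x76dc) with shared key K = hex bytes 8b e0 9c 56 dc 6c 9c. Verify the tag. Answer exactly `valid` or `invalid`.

invalid

Key hex bytes 8b e0 9c 56 dc 6c 9c is 7 bytes > B = 5, so hash it first: H(key) = 04 41, then zero-pad to 5 bytes: K' = 04 41 00 00 00.
K' ⊕ ipad = 32 77 36 36 36; K' ⊕ opad = 58 1d 5c 5c 5c.
Inner hash: sum = 50+119+54+54+54+7 = 338 → 01 52.
Outer hash (recomputed tag): sum = 88+29+92+92+92+1+82 = 476 → 01 dc.
Recomputed tag = 01dc; claimed = 76dc → mismatch.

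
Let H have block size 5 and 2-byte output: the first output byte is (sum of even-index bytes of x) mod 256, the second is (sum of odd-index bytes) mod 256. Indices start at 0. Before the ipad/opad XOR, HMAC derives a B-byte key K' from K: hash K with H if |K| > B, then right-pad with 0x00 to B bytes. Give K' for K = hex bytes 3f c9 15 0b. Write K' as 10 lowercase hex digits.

3fc9150b00

Key hex bytes 3f c9 15 0b is 4 bytes ≤ B = 5; zero-pad to 5 bytes: K' = 3f c9 15 0b 00.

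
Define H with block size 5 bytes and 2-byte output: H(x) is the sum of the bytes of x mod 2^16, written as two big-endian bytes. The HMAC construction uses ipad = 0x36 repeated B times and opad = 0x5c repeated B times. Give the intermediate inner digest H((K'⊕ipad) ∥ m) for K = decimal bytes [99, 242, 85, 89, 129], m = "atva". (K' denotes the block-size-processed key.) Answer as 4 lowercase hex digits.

044e

Key decimal bytes [99, 242, 85, 89, 129] = 63 f2 55 59 81 is exactly B = 5 bytes: K' = 63 f2 55 59 81.
K' ⊕ ipad = 55 c4 63 6f b7.
Inner input = 55 c4 63 6f b7 ∥ 61 74 76 61.
Inner hash: sum = 85+196+99+111+183+97+116+118+97 = 1102 → 04 4e.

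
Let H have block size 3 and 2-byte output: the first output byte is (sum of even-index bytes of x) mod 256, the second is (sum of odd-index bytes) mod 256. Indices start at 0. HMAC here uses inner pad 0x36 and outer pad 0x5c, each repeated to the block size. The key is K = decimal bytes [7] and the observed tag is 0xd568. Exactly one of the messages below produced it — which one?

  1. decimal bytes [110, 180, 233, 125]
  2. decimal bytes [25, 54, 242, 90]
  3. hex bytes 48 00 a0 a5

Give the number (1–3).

3

Key decimal bytes [7] = 07 is 1 byte ≤ B = 3; zero-pad to 3 bytes: K' = 07 00 00.
K' ⊕ ipad = 31 36 36; K' ⊕ opad = 5b 5c 5c.
m1: inner = H(31 36 36 6e b4 e9 7d) = 98 8d; tag = H(5b 5c 5c 98 8d) = 44f4
m2: inner = H(31 36 36 19 36 f2 5a) = f7 41; tag = H(5b 5c 5c f7 41) = f853
m3: inner = H(31 36 36 48 00 a0 a5) = 0c 1e; tag = H(5b 5c 5c 0c 1e) = d568 ← matches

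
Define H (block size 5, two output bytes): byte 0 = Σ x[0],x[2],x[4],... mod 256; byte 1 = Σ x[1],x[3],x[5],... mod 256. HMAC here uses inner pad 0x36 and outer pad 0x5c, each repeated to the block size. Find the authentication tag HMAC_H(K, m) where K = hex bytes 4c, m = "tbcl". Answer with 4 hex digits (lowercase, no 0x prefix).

0b6c

Key hex bytes 4c is 1 byte ≤ B = 5; zero-pad to 5 bytes: K' = 4c 00 00 00 00.
K' ⊕ ipad = 7a 36 36 36 36.  K' ⊕ opad = 10 5c 5c 5c 5c.
Inner input = (K'⊕ipad) ∥ m = 7a 36 36 36 36 ∥ 74 62 63 6c.
Inner hash: even-index sum = 436 mod 256 = 180; odd-index sum = 323 mod 256 = 67 → b4 43.
Outer input = (K'⊕opad) ∥ inner = 10 5c 5c 5c 5c ∥ b4 43.
Outer hash (tag): even-index sum = 267 mod 256 = 11; odd-index sum = 364 mod 256 = 108 → 0b 6c.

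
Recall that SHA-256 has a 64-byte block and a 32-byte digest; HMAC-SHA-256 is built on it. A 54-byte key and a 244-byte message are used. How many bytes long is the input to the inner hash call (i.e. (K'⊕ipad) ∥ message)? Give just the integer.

Key is 54 ≤ 64 bytes, zero-padded: |K'| = 64.
Inner input = (K'⊕ipad) ∥ m → 64 + 244 = 308 bytes.

308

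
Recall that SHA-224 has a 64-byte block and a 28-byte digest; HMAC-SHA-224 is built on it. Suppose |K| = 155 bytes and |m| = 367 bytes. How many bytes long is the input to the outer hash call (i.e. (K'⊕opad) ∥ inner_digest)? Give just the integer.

Key is 155 > 64 bytes, so it is hashed to 28 bytes then zero-padded to 64: |K'| = 64.
Outer input = (K'⊕opad) ∥ H(inner) → 64 + 28 = 92 bytes.

92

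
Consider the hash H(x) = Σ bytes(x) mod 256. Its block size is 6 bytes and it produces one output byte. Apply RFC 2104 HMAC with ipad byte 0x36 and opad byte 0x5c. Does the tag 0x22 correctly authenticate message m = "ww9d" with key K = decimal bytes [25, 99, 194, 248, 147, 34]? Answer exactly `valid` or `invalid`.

invalid

Key decimal bytes [25, 99, 194, 248, 147, 34] = 19 63 c2 f8 93 22 is exactly B = 6 bytes: K' = 19 63 c2 f8 93 22.
K' ⊕ ipad = 2f 55 f4 ce a5 14; K' ⊕ opad = 45 3f 9e a4 cf 7e.
Inner hash: sum = 47+85+244+206+165+20+119+119+57+100 = 1162; mod 256 = 138 → 8a.
Outer hash (recomputed tag): sum = 69+63+158+164+207+126+138 = 925; mod 256 = 157 → 9d.
Recomputed tag = 9d; claimed = 22 → mismatch.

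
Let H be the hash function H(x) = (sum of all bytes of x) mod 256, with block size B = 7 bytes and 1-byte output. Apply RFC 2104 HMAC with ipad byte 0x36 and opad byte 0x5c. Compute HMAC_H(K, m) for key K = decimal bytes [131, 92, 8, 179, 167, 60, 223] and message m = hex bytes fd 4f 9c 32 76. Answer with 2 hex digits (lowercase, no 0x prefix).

f6

Key decimal bytes [131, 92, 8, 179, 167, 60, 223] = 83 5c 08 b3 a7 3c df is exactly B = 7 bytes: K' = 83 5c 08 b3 a7 3c df.
K' ⊕ ipad = b5 6a 3e 85 91 0a e9.  K' ⊕ opad = df 00 54 ef fb 60 83.
Inner input = (K'⊕ipad) ∥ m = b5 6a 3e 85 91 0a e9 ∥ fd 4f 9c 32 76.
Inner hash: sum = 181+106+62+133+145+10+233+253+79+156+50+118 = 1526; mod 256 = 246 → f6.
Outer input = (K'⊕opad) ∥ inner = df 00 54 ef fb 60 83 ∥ f6.
Outer hash (tag): sum = 223+0+84+239+251+96+131+246 = 1270; mod 256 = 246 → f6.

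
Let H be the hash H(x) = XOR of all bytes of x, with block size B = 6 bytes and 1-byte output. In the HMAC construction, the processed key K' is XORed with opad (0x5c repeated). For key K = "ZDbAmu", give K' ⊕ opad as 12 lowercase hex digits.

06183e1d3129

Key "ZDbAmu" = 5a 44 62 41 6d 75 is exactly B = 6 bytes: K' = 5a 44 62 41 6d 75.
XOR each byte with 0x5c: 5a⊕5c=06, 44⊕5c=18, 62⊕5c=3e, 41⊕5c=1d, 6d⊕5c=31, 75⊕5c=29.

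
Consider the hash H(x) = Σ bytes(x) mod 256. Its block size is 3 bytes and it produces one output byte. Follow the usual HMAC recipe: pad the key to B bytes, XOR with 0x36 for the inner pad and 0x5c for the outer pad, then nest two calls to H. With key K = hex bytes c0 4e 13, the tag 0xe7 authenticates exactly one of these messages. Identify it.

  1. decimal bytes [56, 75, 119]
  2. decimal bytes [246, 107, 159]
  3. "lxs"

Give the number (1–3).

Key hex bytes c0 4e 13 is exactly B = 3 bytes: K' = c0 4e 13.
K' ⊕ ipad = f6 78 25; K' ⊕ opad = 9c 12 4f.
m1: inner = H(f6 78 25 38 4b 77) = 8d; tag = H(9c 12 4f 8d) = 8a
m2: inner = H(f6 78 25 f6 6b 9f) = 93; tag = H(9c 12 4f 93) = 90
m3: inner = H(f6 78 25 6c 78 73) = ea; tag = H(9c 12 4f ea) = e7 ← matches

3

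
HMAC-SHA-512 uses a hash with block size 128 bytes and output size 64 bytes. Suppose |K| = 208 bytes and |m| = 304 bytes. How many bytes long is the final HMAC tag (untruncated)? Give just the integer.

The tag is one SHA-512 digest: 64 bytes.

64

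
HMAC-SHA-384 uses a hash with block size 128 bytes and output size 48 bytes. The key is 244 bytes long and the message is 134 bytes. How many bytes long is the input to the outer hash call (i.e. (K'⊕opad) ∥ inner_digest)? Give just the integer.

176

Key is 244 > 128 bytes, so it is hashed to 48 bytes then zero-padded to 128: |K'| = 128.
Outer input = (K'⊕opad) ∥ H(inner) → 128 + 48 = 176 bytes.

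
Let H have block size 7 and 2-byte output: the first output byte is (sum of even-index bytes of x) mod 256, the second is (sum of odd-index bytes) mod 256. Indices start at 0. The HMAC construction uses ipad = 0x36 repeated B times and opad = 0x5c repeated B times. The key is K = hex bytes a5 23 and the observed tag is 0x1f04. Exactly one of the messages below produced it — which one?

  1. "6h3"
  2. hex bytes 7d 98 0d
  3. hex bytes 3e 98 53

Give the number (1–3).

Key hex bytes a5 23 is 2 bytes ≤ B = 7; zero-pad to 7 bytes: K' = a5 23 00 00 00 00 00.
K' ⊕ ipad = 93 15 36 36 36 36 36; K' ⊕ opad = f9 7f 5c 5c 5c 5c 5c.
m1: inner = H(93 15 36 36 36 36 36 36 68 33) = 9d ea; tag = H(f9 7f 5c 5c 5c 5c 5c 9d ea) = f7d4
m2: inner = H(93 15 36 36 36 36 36 7d 98 0d) = cd 0b; tag = H(f9 7f 5c 5c 5c 5c 5c cd 0b) = 1804
m3: inner = H(93 15 36 36 36 36 36 3e 98 53) = cd 12; tag = H(f9 7f 5c 5c 5c 5c 5c cd 12) = 1f04 ← matches

3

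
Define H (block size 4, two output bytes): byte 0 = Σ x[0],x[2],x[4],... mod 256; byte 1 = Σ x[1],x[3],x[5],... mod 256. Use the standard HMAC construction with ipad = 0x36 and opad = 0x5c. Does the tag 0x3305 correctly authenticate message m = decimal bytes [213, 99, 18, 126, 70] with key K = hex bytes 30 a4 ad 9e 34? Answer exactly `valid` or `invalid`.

Key hex bytes 30 a4 ad 9e 34 is 5 bytes > B = 4, so hash it first: H(key) = 11 42, then zero-pad to 4 bytes: K' = 11 42 00 00.
K' ⊕ ipad = 27 74 36 36; K' ⊕ opad = 4d 1e 5c 5c.
Inner hash: even-index sum = 394 mod 256 = 138; odd-index sum = 395 mod 256 = 139 → 8a 8b.
Outer hash (recomputed tag): even-index sum = 307 mod 256 = 51; odd-index sum = 261 mod 256 = 5 → 33 05.
Recomputed tag = 3305; claimed = 3305 → match.

valid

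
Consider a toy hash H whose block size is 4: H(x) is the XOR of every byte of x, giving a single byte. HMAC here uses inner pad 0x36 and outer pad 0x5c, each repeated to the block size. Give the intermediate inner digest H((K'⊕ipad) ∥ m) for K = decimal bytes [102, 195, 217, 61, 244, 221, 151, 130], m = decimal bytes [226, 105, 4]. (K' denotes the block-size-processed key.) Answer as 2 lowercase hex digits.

Key decimal bytes [102, 195, 217, 61, 244, 221, 151, 130] = 66 c3 d9 3d f4 dd 97 82 is 8 bytes > B = 4, so hash it first: H(key) = 7d, then zero-pad to 4 bytes: K' = 7d 00 00 00.
K' ⊕ ipad = 4b 36 36 36.
Inner input = 4b 36 36 36 ∥ e2 69 04.
Inner hash: XOR 4b⊕36⊕36⊕36⊕e2⊕69⊕04 = f2.

f2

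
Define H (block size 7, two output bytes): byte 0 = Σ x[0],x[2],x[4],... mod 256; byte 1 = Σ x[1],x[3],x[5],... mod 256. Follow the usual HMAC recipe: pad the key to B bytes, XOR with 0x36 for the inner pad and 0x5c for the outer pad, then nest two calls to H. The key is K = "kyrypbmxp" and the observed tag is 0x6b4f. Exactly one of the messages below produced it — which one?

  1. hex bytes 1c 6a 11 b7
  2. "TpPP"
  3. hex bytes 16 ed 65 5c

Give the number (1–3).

3

Key "kyrypbmxp" = 6b 79 72 79 70 62 6d 78 70 is 9 bytes > B = 7, so hash it first: H(key) = 2a cc, then zero-pad to 7 bytes: K' = 2a cc 00 00 00 00 00.
K' ⊕ ipad = 1c fa 36 36 36 36 36; K' ⊕ opad = 76 90 5c 5c 5c 5c 5c.
m1: inner = H(1c fa 36 36 36 36 36 1c 6a 11 b7) = df 93; tag = H(76 90 5c 5c 5c 5c 5c df 93) = 1d27
m2: inner = H(1c fa 36 36 36 36 36 54 70 50 50) = 7e 0a; tag = H(76 90 5c 5c 5c 5c 5c 7e 0a) = 94c6
m3: inner = H(1c fa 36 36 36 36 36 16 ed 65 5c) = 07 e1; tag = H(76 90 5c 5c 5c 5c 5c 07 e1) = 6b4f ← matches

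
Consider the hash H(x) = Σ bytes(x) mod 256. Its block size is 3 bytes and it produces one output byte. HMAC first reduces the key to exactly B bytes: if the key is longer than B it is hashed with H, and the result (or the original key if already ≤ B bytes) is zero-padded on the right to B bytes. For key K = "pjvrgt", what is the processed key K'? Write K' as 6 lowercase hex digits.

|K| = 6 > B = 3, so first hash the key.
H(K): sum = 112+106+118+114+103+116 = 669; mod 256 = 157 → 9d.
Zero-pad H(K) = 9d to 3 bytes: K' = 9d 00 00.

9d0000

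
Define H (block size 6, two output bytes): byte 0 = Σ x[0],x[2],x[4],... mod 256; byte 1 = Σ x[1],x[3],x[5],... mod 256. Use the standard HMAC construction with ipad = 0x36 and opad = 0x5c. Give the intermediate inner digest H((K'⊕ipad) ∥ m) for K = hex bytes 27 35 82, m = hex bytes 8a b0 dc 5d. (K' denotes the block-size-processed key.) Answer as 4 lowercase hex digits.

Key hex bytes 27 35 82 is 3 bytes ≤ B = 6; zero-pad to 6 bytes: K' = 27 35 82 00 00 00.
K' ⊕ ipad = 11 03 b4 36 36 36.
Inner input = 11 03 b4 36 36 36 ∥ 8a b0 dc 5d.
Inner hash: even-index sum = 609 mod 256 = 97; odd-index sum = 380 mod 256 = 124 → 61 7c.

617c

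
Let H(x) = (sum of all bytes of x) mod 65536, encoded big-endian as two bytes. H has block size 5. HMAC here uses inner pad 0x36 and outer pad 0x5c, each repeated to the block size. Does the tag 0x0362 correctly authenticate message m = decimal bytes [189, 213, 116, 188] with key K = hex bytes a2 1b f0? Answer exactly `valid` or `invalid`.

Key hex bytes a2 1b f0 is 3 bytes ≤ B = 5; zero-pad to 5 bytes: K' = a2 1b f0 00 00.
K' ⊕ ipad = 94 2d c6 36 36; K' ⊕ opad = fe 47 ac 5c 5c.
Inner hash: sum = 148+45+198+54+54+189+213+116+188 = 1205 → 04 b5.
Outer hash (recomputed tag): sum = 254+71+172+92+92+4+181 = 866 → 03 62.
Recomputed tag = 0362; claimed = 0362 → match.

valid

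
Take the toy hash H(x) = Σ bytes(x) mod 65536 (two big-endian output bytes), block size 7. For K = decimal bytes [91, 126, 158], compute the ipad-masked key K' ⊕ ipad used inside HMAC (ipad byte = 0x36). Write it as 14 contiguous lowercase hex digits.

Key decimal bytes [91, 126, 158] = 5b 7e 9e is 3 bytes ≤ B = 7; zero-pad to 7 bytes: K' = 5b 7e 9e 00 00 00 00.
XOR each byte with 0x36: 5b⊕36=6d, 7e⊕36=48, 9e⊕36=a8, 00⊕36=36, 00⊕36=36, 00⊕36=36, 00⊕36=36.

6d48a836363636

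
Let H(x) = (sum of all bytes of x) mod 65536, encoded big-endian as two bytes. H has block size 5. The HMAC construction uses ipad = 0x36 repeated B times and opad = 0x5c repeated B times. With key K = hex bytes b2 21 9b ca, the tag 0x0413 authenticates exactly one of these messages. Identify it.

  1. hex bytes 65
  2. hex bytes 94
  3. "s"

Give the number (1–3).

Key hex bytes b2 21 9b ca is 4 bytes ≤ B = 5; zero-pad to 5 bytes: K' = b2 21 9b ca 00.
K' ⊕ ipad = 84 17 ad fc 36; K' ⊕ opad = ee 7d c7 96 5c.
m1: inner = H(84 17 ad fc 36 65) = 02 df; tag = H(ee 7d c7 96 5c 02 df) = 0405
m2: inner = H(84 17 ad fc 36 94) = 03 0e; tag = H(ee 7d c7 96 5c 03 0e) = 0335
m3: inner = H(84 17 ad fc 36 73) = 02 ed; tag = H(ee 7d c7 96 5c 02 ed) = 0413 ← matches

3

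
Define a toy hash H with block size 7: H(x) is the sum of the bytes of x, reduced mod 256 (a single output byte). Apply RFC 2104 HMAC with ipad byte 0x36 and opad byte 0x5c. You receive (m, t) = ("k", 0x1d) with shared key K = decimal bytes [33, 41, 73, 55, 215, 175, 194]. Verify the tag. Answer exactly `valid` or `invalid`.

Key decimal bytes [33, 41, 73, 55, 215, 175, 194] = 21 29 49 37 d7 af c2 is exactly B = 7 bytes: K' = 21 29 49 37 d7 af c2.
K' ⊕ ipad = 17 1f 7f 01 e1 99 f4; K' ⊕ opad = 7d 75 15 6b 8b f3 9e.
Inner hash: sum = 23+31+127+1+225+153+244+107 = 911; mod 256 = 143 → 8f.
Outer hash (recomputed tag): sum = 125+117+21+107+139+243+158+143 = 1053; mod 256 = 29 → 1d.
Recomputed tag = 1d; claimed = 1d → match.

valid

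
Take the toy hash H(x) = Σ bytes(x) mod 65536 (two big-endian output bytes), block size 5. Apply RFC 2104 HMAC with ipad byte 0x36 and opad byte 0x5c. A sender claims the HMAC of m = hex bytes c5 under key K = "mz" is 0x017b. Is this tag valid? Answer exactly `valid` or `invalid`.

Key "mz" = 6d 7a is 2 bytes ≤ B = 5; zero-pad to 5 bytes: K' = 6d 7a 00 00 00.
K' ⊕ ipad = 5b 4c 36 36 36; K' ⊕ opad = 31 26 5c 5c 5c.
Inner hash: sum = 91+76+54+54+54+197 = 526 → 02 0e.
Outer hash (recomputed tag): sum = 49+38+92+92+92+2+14 = 379 → 01 7b.
Recomputed tag = 017b; claimed = 017b → match.

valid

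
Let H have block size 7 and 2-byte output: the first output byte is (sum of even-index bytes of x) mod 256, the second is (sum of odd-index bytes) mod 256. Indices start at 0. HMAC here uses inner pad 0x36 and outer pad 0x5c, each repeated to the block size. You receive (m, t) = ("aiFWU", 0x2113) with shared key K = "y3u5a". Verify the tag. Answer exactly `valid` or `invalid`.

Key "y3u5a" = 79 33 75 35 61 is 5 bytes ≤ B = 7; zero-pad to 7 bytes: K' = 79 33 75 35 61 00 00.
K' ⊕ ipad = 4f 05 43 03 57 36 36; K' ⊕ opad = 25 6f 29 69 3d 5c 5c.
Inner hash: even-index sum = 479 mod 256 = 223; odd-index sum = 314 mod 256 = 58 → df 3a.
Outer hash (recomputed tag): even-index sum = 289 mod 256 = 33; odd-index sum = 531 mod 256 = 19 → 21 13.
Recomputed tag = 2113; claimed = 2113 → match.

valid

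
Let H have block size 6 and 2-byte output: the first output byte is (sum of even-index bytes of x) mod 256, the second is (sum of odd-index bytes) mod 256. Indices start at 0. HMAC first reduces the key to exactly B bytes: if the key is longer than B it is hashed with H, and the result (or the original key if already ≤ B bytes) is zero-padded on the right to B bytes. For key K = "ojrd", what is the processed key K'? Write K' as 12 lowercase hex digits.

6f6a72640000

Key "ojrd" = 6f 6a 72 64 is 4 bytes ≤ B = 6; zero-pad to 6 bytes: K' = 6f 6a 72 64 00 00.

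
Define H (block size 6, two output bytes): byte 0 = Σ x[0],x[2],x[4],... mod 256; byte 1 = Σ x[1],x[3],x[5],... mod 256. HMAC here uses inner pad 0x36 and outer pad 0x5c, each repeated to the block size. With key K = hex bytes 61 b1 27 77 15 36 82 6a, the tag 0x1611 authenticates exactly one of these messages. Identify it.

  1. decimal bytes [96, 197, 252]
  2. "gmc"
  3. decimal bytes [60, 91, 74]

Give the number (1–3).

Key hex bytes 61 b1 27 77 15 36 82 6a is 8 bytes > B = 6, so hash it first: H(key) = 1f c8, then zero-pad to 6 bytes: K' = 1f c8 00 00 00 00.
K' ⊕ ipad = 29 fe 36 36 36 36; K' ⊕ opad = 43 94 5c 5c 5c 5c.
m1: inner = H(29 fe 36 36 36 36 60 c5 fc) = f1 2f; tag = H(43 94 5c 5c 5c 5c f1 2f) = ec7b
m2: inner = H(29 fe 36 36 36 36 67 6d 63) = 5f d7; tag = H(43 94 5c 5c 5c 5c 5f d7) = 5a23
m3: inner = H(29 fe 36 36 36 36 3c 5b 4a) = 1b c5; tag = H(43 94 5c 5c 5c 5c 1b c5) = 1611 ← matches

3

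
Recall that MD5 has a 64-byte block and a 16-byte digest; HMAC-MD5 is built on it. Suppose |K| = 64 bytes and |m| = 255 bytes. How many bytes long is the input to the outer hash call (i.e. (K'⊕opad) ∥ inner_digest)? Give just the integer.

Key is 64 ≤ 64 bytes, zero-padded: |K'| = 64.
Outer input = (K'⊕opad) ∥ H(inner) → 64 + 16 = 80 bytes.

80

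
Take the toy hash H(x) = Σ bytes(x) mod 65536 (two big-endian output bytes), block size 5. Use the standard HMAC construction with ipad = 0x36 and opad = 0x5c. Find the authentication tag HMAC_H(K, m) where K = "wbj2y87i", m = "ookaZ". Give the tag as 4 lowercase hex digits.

Key "wbj2y87i" = 77 62 6a 32 79 38 37 69 is 8 bytes > B = 5, so hash it first: H(key) = 02 c6, then zero-pad to 5 bytes: K' = 02 c6 00 00 00.
K' ⊕ ipad = 34 f0 36 36 36.  K' ⊕ opad = 5e 9a 5c 5c 5c.
Inner input = (K'⊕ipad) ∥ m = 34 f0 36 36 36 ∥ 6f 6f 6b 61 5a.
Inner hash: sum = 52+240+54+54+54+111+111+107+97+90 = 970 → 03 ca.
Outer input = (K'⊕opad) ∥ inner = 5e 9a 5c 5c 5c ∥ 03 ca.
Outer hash (tag): sum = 94+154+92+92+92+3+202 = 729 → 02 d9.

02d9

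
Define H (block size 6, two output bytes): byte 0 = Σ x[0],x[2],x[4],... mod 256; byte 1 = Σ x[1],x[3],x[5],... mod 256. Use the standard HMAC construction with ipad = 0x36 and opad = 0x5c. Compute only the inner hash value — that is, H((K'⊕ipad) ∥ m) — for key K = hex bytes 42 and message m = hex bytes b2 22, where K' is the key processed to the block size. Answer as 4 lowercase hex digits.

Key hex bytes 42 is 1 byte ≤ B = 6; zero-pad to 6 bytes: K' = 42 00 00 00 00 00.
K' ⊕ ipad = 74 36 36 36 36 36.
Inner input = 74 36 36 36 36 36 ∥ b2 22.
Inner hash: even-index sum = 402 mod 256 = 146; odd-index sum = 196 mod 256 = 196 → 92 c4.

92c4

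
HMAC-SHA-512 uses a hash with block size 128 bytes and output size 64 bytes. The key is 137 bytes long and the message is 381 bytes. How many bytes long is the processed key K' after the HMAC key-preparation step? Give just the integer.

Key is 137 > 128 bytes, so it is hashed to 64 bytes then zero-padded to 128: |K'| = 128.

128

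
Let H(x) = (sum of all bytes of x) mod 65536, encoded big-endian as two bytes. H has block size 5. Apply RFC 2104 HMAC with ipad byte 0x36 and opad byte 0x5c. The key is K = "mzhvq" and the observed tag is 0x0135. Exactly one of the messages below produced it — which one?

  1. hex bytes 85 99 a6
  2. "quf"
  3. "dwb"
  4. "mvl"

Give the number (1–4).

Key "mzhvq" = 6d 7a 68 76 71 is exactly B = 5 bytes: K' = 6d 7a 68 76 71.
K' ⊕ ipad = 5b 4c 5e 40 47; K' ⊕ opad = 31 26 34 2a 2d.
m1: inner = H(5b 4c 5e 40 47 85 99 a6) = 03 50; tag = H(31 26 34 2a 2d 03 50) = 0135 ← matches
m2: inner = H(5b 4c 5e 40 47 71 75 66) = 02 d8; tag = H(31 26 34 2a 2d 02 d8) = 01bc
m3: inner = H(5b 4c 5e 40 47 64 77 62) = 02 c9; tag = H(31 26 34 2a 2d 02 c9) = 01ad
m4: inner = H(5b 4c 5e 40 47 6d 76 6c) = 02 db; tag = H(31 26 34 2a 2d 02 db) = 01bf

1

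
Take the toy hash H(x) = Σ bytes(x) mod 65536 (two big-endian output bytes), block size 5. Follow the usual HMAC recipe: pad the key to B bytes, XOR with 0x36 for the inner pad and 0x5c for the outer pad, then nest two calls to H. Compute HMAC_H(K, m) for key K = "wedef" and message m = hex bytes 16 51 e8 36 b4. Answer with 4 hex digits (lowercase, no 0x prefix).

01d4

Key "wedef" = 77 65 64 65 66 is exactly B = 5 bytes: K' = 77 65 64 65 66.
K' ⊕ ipad = 41 53 52 53 50.  K' ⊕ opad = 2b 39 38 39 3a.
Inner input = (K'⊕ipad) ∥ m = 41 53 52 53 50 ∥ 16 51 e8 36 b4.
Inner hash: sum = 65+83+82+83+80+22+81+232+54+180 = 962 → 03 c2.
Outer input = (K'⊕opad) ∥ inner = 2b 39 38 39 3a ∥ 03 c2.
Outer hash (tag): sum = 43+57+56+57+58+3+194 = 468 → 01 d4.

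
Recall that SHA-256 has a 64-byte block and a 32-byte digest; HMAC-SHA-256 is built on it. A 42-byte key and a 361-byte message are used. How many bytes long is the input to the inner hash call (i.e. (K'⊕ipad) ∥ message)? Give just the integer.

425

Key is 42 ≤ 64 bytes, zero-padded: |K'| = 64.
Inner input = (K'⊕ipad) ∥ m → 64 + 361 = 425 bytes.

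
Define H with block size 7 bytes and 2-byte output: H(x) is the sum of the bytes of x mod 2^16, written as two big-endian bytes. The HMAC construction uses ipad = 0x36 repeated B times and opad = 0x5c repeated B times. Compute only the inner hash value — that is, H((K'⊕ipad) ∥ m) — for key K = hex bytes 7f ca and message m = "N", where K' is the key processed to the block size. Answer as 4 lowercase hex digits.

02a1

Key hex bytes 7f ca is 2 bytes ≤ B = 7; zero-pad to 7 bytes: K' = 7f ca 00 00 00 00 00.
K' ⊕ ipad = 49 fc 36 36 36 36 36.
Inner input = 49 fc 36 36 36 36 36 ∥ 4e.
Inner hash: sum = 73+252+54+54+54+54+54+78 = 673 → 02 a1.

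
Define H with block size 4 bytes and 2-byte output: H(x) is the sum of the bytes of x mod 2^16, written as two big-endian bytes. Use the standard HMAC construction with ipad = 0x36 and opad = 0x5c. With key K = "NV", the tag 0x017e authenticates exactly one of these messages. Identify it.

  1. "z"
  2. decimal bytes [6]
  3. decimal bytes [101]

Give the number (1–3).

Key "NV" = 4e 56 is 2 bytes ≤ B = 4; zero-pad to 4 bytes: K' = 4e 56 00 00.
K' ⊕ ipad = 78 60 36 36; K' ⊕ opad = 12 0a 5c 5c.
m1: inner = H(78 60 36 36 7a) = 01 be; tag = H(12 0a 5c 5c 01 be) = 0193
m2: inner = H(78 60 36 36 06) = 01 4a; tag = H(12 0a 5c 5c 01 4a) = 011f
m3: inner = H(78 60 36 36 65) = 01 a9; tag = H(12 0a 5c 5c 01 a9) = 017e ← matches

3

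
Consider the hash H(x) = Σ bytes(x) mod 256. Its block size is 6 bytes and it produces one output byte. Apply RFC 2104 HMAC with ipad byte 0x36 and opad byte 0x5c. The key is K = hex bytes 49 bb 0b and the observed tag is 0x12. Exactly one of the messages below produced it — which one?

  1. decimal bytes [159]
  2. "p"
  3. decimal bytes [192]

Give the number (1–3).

Key hex bytes 49 bb 0b is 3 bytes ≤ B = 6; zero-pad to 6 bytes: K' = 49 bb 0b 00 00 00.
K' ⊕ ipad = 7f 8d 3d 36 36 36; K' ⊕ opad = 15 e7 57 5c 5c 5c.
m1: inner = H(7f 8d 3d 36 36 36 9f) = 8a; tag = H(15 e7 57 5c 5c 5c 8a) = f1
m2: inner = H(7f 8d 3d 36 36 36 70) = 5b; tag = H(15 e7 57 5c 5c 5c 5b) = c2
m3: inner = H(7f 8d 3d 36 36 36 c0) = ab; tag = H(15 e7 57 5c 5c 5c ab) = 12 ← matches

3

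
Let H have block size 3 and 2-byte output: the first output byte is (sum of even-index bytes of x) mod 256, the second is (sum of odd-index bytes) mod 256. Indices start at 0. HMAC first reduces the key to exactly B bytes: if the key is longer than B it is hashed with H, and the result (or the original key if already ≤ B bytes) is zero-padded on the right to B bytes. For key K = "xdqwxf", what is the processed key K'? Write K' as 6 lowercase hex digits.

614100

|K| = 6 > B = 3, so first hash the key.
H(K): even-index sum = 353 mod 256 = 97; odd-index sum = 321 mod 256 = 65 → 61 41.
Zero-pad H(K) = 61 41 to 3 bytes: K' = 61 41 00.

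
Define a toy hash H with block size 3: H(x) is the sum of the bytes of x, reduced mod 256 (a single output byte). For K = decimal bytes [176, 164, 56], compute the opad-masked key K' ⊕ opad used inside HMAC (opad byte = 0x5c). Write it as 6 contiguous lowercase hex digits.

ecf864

Key decimal bytes [176, 164, 56] = b0 a4 38 is exactly B = 3 bytes: K' = b0 a4 38.
XOR each byte with 0x5c: b0⊕5c=ec, a4⊕5c=f8, 38⊕5c=64.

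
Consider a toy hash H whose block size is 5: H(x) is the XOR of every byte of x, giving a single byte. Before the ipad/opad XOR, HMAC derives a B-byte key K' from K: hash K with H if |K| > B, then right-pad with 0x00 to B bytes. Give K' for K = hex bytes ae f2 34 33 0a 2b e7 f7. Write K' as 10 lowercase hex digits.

6a00000000

|K| = 8 > B = 5, so first hash the key.
H(K): XOR ae⊕f2⊕34⊕33⊕0a⊕2b⊕e7⊕f7 = 6a.
Zero-pad H(K) = 6a to 5 bytes: K' = 6a 00 00 00 00.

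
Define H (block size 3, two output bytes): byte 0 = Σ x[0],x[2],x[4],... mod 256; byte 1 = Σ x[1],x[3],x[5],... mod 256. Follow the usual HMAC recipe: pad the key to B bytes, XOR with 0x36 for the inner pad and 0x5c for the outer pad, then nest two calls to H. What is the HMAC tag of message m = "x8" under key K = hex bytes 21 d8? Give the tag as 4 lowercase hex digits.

Key hex bytes 21 d8 is 2 bytes ≤ B = 3; zero-pad to 3 bytes: K' = 21 d8 00.
K' ⊕ ipad = 17 ee 36.  K' ⊕ opad = 7d 84 5c.
Inner input = (K'⊕ipad) ∥ m = 17 ee 36 ∥ 78 38.
Inner hash: even-index sum = 133 mod 256 = 133; odd-index sum = 358 mod 256 = 102 → 85 66.
Outer input = (K'⊕opad) ∥ inner = 7d 84 5c ∥ 85 66.
Outer hash (tag): even-index sum = 319 mod 256 = 63; odd-index sum = 265 mod 256 = 9 → 3f 09.

3f09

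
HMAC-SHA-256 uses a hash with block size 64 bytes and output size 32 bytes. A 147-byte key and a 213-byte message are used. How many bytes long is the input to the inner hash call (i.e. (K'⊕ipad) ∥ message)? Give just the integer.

277

Key is 147 > 64 bytes, so it is hashed to 32 bytes then zero-padded to 64: |K'| = 64.
Inner input = (K'⊕ipad) ∥ m → 64 + 213 = 277 bytes.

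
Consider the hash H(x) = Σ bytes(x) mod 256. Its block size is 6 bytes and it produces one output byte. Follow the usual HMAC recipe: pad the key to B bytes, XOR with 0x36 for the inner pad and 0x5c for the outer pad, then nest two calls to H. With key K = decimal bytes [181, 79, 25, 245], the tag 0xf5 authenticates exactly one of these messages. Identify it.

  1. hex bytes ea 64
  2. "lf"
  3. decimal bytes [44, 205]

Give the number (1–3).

Key decimal bytes [181, 79, 25, 245] = b5 4f 19 f5 is 4 bytes ≤ B = 6; zero-pad to 6 bytes: K' = b5 4f 19 f5 00 00.
K' ⊕ ipad = 83 79 2f c3 36 36; K' ⊕ opad = e9 13 45 a9 5c 5c.
m1: inner = H(83 79 2f c3 36 36 ea 64) = a8; tag = H(e9 13 45 a9 5c 5c a8) = 4a
m2: inner = H(83 79 2f c3 36 36 6c 66) = 2c; tag = H(e9 13 45 a9 5c 5c 2c) = ce
m3: inner = H(83 79 2f c3 36 36 2c cd) = 53; tag = H(e9 13 45 a9 5c 5c 53) = f5 ← matches

3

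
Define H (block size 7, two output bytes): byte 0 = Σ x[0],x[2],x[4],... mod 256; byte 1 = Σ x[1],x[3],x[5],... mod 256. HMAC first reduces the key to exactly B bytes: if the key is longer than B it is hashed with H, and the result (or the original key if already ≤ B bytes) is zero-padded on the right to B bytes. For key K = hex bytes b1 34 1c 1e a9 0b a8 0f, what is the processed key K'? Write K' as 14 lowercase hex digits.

1e6c0000000000

|K| = 8 > B = 7, so first hash the key.
H(K): even-index sum = 542 mod 256 = 30; odd-index sum = 108 mod 256 = 108 → 1e 6c.
Zero-pad H(K) = 1e 6c to 7 bytes: K' = 1e 6c 00 00 00 00 00.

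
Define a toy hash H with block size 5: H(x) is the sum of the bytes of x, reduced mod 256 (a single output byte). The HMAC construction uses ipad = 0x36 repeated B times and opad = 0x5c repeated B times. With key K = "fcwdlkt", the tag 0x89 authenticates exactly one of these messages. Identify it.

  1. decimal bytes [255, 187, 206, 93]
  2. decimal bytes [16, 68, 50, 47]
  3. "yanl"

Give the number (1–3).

Key "fcwdlkt" = 66 63 77 64 6c 6b 74 is 7 bytes > B = 5, so hash it first: H(key) = ef, then zero-pad to 5 bytes: K' = ef 00 00 00 00.
K' ⊕ ipad = d9 36 36 36 36; K' ⊕ opad = b3 5c 5c 5c 5c.
m1: inner = H(d9 36 36 36 36 ff bb ce 5d) = 96; tag = H(b3 5c 5c 5c 5c 96) = b9
m2: inner = H(d9 36 36 36 36 10 44 32 2f) = 66; tag = H(b3 5c 5c 5c 5c 66) = 89 ← matches
m3: inner = H(d9 36 36 36 36 79 61 6e 6c) = 65; tag = H(b3 5c 5c 5c 5c 65) = 88

2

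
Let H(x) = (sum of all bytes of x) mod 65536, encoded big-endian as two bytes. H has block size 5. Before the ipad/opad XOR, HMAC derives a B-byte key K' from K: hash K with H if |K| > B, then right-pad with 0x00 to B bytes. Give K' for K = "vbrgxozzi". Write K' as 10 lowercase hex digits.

03f5000000

|K| = 9 > B = 5, so first hash the key.
H(K): sum = 118+98+114+103+120+111+122+122+105 = 1013 → 03 f5.
Zero-pad H(K) = 03 f5 to 5 bytes: K' = 03 f5 00 00 00.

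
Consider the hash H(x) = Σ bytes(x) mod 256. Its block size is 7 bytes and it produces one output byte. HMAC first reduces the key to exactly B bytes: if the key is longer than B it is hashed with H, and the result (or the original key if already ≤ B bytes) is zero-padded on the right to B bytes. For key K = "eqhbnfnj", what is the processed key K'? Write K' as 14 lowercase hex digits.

4c000000000000

|K| = 8 > B = 7, so first hash the key.
H(K): sum = 101+113+104+98+110+102+110+106 = 844; mod 256 = 76 → 4c.
Zero-pad H(K) = 4c to 7 bytes: K' = 4c 00 00 00 00 00 00.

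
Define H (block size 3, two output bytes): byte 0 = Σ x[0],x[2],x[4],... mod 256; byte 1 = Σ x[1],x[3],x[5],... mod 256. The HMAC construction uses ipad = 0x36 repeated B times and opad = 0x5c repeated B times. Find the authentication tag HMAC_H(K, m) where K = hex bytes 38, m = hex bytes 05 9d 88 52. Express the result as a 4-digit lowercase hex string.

838f

Key hex bytes 38 is 1 byte ≤ B = 3; zero-pad to 3 bytes: K' = 38 00 00.
K' ⊕ ipad = 0e 36 36.  K' ⊕ opad = 64 5c 5c.
Inner input = (K'⊕ipad) ∥ m = 0e 36 36 ∥ 05 9d 88 52.
Inner hash: even-index sum = 307 mod 256 = 51; odd-index sum = 195 mod 256 = 195 → 33 c3.
Outer input = (K'⊕opad) ∥ inner = 64 5c 5c ∥ 33 c3.
Outer hash (tag): even-index sum = 387 mod 256 = 131; odd-index sum = 143 mod 256 = 143 → 83 8f.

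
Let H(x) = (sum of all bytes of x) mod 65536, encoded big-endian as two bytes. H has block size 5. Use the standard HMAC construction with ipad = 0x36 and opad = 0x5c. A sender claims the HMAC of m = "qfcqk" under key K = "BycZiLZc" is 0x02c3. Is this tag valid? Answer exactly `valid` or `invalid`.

invalid

Key "BycZiLZc" = 42 79 63 5a 69 4c 5a 63 is 8 bytes > B = 5, so hash it first: H(key) = 02 ea, then zero-pad to 5 bytes: K' = 02 ea 00 00 00.
K' ⊕ ipad = 34 dc 36 36 36; K' ⊕ opad = 5e b6 5c 5c 5c.
Inner hash: sum = 52+220+54+54+54+113+102+99+113+107 = 968 → 03 c8.
Outer hash (recomputed tag): sum = 94+182+92+92+92+3+200 = 755 → 02 f3.
Recomputed tag = 02f3; claimed = 02c3 → mismatch.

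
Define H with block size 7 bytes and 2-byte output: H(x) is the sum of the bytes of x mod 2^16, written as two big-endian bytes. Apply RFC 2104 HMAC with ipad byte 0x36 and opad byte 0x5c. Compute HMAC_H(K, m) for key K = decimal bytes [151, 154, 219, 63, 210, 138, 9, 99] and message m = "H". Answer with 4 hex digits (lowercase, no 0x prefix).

Key decimal bytes [151, 154, 219, 63, 210, 138, 9, 99] = 97 9a db 3f d2 8a 09 63 is 8 bytes > B = 7, so hash it first: H(key) = 04 13, then zero-pad to 7 bytes: K' = 04 13 00 00 00 00 00.
K' ⊕ ipad = 32 25 36 36 36 36 36.  K' ⊕ opad = 58 4f 5c 5c 5c 5c 5c.
Inner input = (K'⊕ipad) ∥ m = 32 25 36 36 36 36 36 ∥ 48.
Inner hash: sum = 50+37+54+54+54+54+54+72 = 429 → 01 ad.
Outer input = (K'⊕opad) ∥ inner = 58 4f 5c 5c 5c 5c 5c ∥ 01 ad.
Outer hash (tag): sum = 88+79+92+92+92+92+92+1+173 = 801 → 03 21.

0321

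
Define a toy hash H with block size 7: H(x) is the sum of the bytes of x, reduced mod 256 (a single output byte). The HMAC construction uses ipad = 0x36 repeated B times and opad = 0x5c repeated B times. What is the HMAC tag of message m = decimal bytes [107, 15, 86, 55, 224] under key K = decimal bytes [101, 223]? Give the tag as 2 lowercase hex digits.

Key decimal bytes [101, 223] = 65 df is 2 bytes ≤ B = 7; zero-pad to 7 bytes: K' = 65 df 00 00 00 00 00.
K' ⊕ ipad = 53 e9 36 36 36 36 36.  K' ⊕ opad = 39 83 5c 5c 5c 5c 5c.
Inner input = (K'⊕ipad) ∥ m = 53 e9 36 36 36 36 36 ∥ 6b 0f 56 37 e0.
Inner hash: sum = 83+233+54+54+54+54+54+107+15+86+55+224 = 1073; mod 256 = 49 → 31.
Outer input = (K'⊕opad) ∥ inner = 39 83 5c 5c 5c 5c 5c ∥ 31.
Outer hash (tag): sum = 57+131+92+92+92+92+92+49 = 697; mod 256 = 185 → b9.

b9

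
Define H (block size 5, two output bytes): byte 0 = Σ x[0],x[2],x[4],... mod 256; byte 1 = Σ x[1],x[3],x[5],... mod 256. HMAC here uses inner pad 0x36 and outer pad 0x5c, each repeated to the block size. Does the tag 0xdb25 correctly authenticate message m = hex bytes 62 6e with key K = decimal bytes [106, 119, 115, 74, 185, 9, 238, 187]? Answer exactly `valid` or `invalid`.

invalid

Key decimal bytes [106, 119, 115, 74, 185, 9, 238, 187] = 6a 77 73 4a b9 09 ee bb is 8 bytes > B = 5, so hash it first: H(key) = 84 85, then zero-pad to 5 bytes: K' = 84 85 00 00 00.
K' ⊕ ipad = b2 b3 36 36 36; K' ⊕ opad = d8 d9 5c 5c 5c.
Inner hash: even-index sum = 396 mod 256 = 140; odd-index sum = 331 mod 256 = 75 → 8c 4b.
Outer hash (recomputed tag): even-index sum = 475 mod 256 = 219; odd-index sum = 449 mod 256 = 193 → db c1.
Recomputed tag = dbc1; claimed = db25 → mismatch.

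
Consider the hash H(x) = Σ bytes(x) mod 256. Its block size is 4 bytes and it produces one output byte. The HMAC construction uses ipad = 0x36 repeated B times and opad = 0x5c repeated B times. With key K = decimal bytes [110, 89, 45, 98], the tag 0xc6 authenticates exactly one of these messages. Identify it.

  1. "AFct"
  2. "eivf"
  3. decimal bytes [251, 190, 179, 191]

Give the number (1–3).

Key decimal bytes [110, 89, 45, 98] = 6e 59 2d 62 is exactly B = 4 bytes: K' = 6e 59 2d 62.
K' ⊕ ipad = 58 6f 1b 54; K' ⊕ opad = 32 05 71 3e.
m1: inner = H(58 6f 1b 54 41 46 63 74) = 94; tag = H(32 05 71 3e 94) = 7a
m2: inner = H(58 6f 1b 54 65 69 76 66) = e0; tag = H(32 05 71 3e e0) = c6 ← matches
m3: inner = H(58 6f 1b 54 fb be b3 bf) = 61; tag = H(32 05 71 3e 61) = 47

2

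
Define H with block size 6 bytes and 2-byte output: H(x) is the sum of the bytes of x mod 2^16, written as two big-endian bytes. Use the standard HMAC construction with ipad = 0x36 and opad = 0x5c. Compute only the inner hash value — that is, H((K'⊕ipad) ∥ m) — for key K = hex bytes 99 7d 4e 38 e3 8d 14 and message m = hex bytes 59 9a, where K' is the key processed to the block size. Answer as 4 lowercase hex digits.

Key hex bytes 99 7d 4e 38 e3 8d 14 is 7 bytes > B = 6, so hash it first: H(key) = 03 20, then zero-pad to 6 bytes: K' = 03 20 00 00 00 00.
K' ⊕ ipad = 35 16 36 36 36 36.
Inner input = 35 16 36 36 36 36 ∥ 59 9a.
Inner hash: sum = 53+22+54+54+54+54+89+154 = 534 → 02 16.

0216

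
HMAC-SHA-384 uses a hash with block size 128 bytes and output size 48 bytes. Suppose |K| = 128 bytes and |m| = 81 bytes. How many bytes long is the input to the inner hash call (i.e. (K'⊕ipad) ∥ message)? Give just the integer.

Key is 128 ≤ 128 bytes, zero-padded: |K'| = 128.
Inner input = (K'⊕ipad) ∥ m → 128 + 81 = 209 bytes.

209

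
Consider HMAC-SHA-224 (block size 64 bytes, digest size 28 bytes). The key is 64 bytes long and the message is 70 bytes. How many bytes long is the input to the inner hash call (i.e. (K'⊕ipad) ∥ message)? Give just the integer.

134

Key is 64 ≤ 64 bytes, zero-padded: |K'| = 64.
Inner input = (K'⊕ipad) ∥ m → 64 + 70 = 134 bytes.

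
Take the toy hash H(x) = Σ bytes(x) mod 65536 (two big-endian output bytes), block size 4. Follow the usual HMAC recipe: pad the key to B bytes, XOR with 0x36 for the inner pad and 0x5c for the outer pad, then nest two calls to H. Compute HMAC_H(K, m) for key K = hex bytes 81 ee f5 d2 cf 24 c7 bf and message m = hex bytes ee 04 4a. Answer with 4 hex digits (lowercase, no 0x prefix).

Key hex bytes 81 ee f5 d2 cf 24 c7 bf is 8 bytes > B = 4, so hash it first: H(key) = 05 af, then zero-pad to 4 bytes: K' = 05 af 00 00.
K' ⊕ ipad = 33 99 36 36.  K' ⊕ opad = 59 f3 5c 5c.
Inner input = (K'⊕ipad) ∥ m = 33 99 36 36 ∥ ee 04 4a.
Inner hash: sum = 51+153+54+54+238+4+74 = 628 → 02 74.
Outer input = (K'⊕opad) ∥ inner = 59 f3 5c 5c ∥ 02 74.
Outer hash (tag): sum = 89+243+92+92+2+116 = 634 → 02 7a.

027a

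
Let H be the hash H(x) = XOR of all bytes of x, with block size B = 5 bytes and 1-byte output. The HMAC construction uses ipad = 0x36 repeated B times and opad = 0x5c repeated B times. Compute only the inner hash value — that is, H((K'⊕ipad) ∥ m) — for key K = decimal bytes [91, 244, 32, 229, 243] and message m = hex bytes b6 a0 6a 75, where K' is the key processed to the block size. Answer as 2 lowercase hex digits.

Key decimal bytes [91, 244, 32, 229, 243] = 5b f4 20 e5 f3 is exactly B = 5 bytes: K' = 5b f4 20 e5 f3.
K' ⊕ ipad = 6d c2 16 d3 c5.
Inner input = 6d c2 16 d3 c5 ∥ b6 a0 6a 75.
Inner hash: XOR 6d⊕c2⊕16⊕d3⊕c5⊕b6⊕a0⊕6a⊕75 = a6.

a6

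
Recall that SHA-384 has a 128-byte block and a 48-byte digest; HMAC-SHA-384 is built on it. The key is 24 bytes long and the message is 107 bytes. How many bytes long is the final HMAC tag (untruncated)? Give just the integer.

The tag is one SHA-384 digest: 48 bytes.

48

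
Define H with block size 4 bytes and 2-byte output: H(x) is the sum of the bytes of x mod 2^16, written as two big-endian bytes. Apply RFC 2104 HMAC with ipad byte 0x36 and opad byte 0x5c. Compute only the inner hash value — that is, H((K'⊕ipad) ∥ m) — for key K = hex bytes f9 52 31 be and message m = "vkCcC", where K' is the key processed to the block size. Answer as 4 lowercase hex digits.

038c

Key hex bytes f9 52 31 be is exactly B = 4 bytes: K' = f9 52 31 be.
K' ⊕ ipad = cf 64 07 88.
Inner input = cf 64 07 88 ∥ 76 6b 43 63 43.
Inner hash: sum = 207+100+7+136+118+107+67+99+67 = 908 → 03 8c.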